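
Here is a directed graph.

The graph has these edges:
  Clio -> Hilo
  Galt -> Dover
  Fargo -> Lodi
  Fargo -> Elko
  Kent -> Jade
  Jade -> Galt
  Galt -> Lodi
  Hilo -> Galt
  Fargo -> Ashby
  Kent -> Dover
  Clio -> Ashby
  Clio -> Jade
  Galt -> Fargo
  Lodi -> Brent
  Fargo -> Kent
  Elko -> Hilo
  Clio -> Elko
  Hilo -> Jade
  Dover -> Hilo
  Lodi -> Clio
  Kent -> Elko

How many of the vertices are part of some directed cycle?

A vertex is on a directed cycle iff it belongs to a strongly connected component of size ≥ 2 (or has a self-loop).
The vertices on cycles are {Clio, Elko, Galt, Hilo, Jade, Kent, Lodi, Dover, Fargo} — 9 in total.

9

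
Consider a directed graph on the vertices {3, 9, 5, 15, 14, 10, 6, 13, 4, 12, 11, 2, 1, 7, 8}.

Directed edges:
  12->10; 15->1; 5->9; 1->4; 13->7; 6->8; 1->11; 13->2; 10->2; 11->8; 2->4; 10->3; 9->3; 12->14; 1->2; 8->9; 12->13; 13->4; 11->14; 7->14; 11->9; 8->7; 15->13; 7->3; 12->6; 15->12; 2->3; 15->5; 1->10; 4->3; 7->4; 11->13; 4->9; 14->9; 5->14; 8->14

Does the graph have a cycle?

No

DFS with white/gray/black marking, starting from 8:
8 gray
  14 gray
    9 gray
      3 gray
      3 black
    9 black
  14 black
  7 gray
    7→3: 3 black — skip
    7→14: 14 black — skip
    4 gray
      4→9: 9 black — skip
      4→3: 3 black — skip
    4 black
  7 black
  8→9: 9 black — skip
8 black
5 gray
  5→9: 9 black — skip
  5→14: 14 black — skip
5 black
15 gray
  13 gray
    13→4: 4 black — skip
    13→7: 7 black — skip
    2 gray
      2→4: 4 black — skip
      2→3: 3 black — skip
    2 black
  13 black
  15→5: 5 black — skip
  12 gray
    6 gray
      6→8: 8 black — skip
    6 black
    12→14: 14 black — skip
    10 gray
      10→3: 3 black — skip
      10→2: 2 black — skip
    10 black
    12→13: 13 black — skip
  12 black
  1 gray
    1→10: 10 black — skip
    11 gray
      11→9: 9 black — skip
      11→13: 13 black — skip
      11→14: 14 black — skip
      11→8: 8 black — skip
    11 black
    1→2: 2 black — skip
    1→4: 4 black — skip
  1 black
15 black
Every edge goes to a white or black vertex — no back edge, so the graph is acyclic.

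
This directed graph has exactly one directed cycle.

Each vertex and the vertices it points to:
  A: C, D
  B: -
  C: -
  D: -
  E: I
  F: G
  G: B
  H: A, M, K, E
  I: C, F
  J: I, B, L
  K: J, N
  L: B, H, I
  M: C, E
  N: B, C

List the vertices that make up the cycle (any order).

H, J, K, L

DFS with gray/black marking from L:
L gray
  B gray
  B black
  H gray
    A gray
      C gray
      C black
      D gray
      D black
    A black
    M gray
      M→C: C black — skip
      E gray
        I gray
          I→C: C black — skip
          F gray
            G gray
              G→B: B black — skip
            G black
          F black
        I black
      E black
    M black
    K gray
      J gray
        J→I: I black — skip
        J→B: B black — skip
        J→L: L is gray → back edge
Back edge closes the cycle L → H → K → J → L; its vertices are {H, J, K, L}.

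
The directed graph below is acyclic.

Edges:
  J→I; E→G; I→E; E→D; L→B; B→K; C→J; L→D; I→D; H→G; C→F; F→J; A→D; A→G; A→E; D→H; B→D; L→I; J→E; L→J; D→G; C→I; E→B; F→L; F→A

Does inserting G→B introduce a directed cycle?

Yes

Adding G→B creates a cycle iff B can already reach G.
Path from B: B → D → G.
So B → … → G → B is a cycle.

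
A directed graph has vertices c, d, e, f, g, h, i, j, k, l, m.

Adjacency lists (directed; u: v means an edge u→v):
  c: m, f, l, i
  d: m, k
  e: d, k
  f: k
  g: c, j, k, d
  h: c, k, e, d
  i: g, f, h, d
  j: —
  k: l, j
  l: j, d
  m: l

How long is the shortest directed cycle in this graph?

For each vertex v, BFS finds the shortest path from v back to v.
The shortest such closed walk is h → c → i → h, length 3.

3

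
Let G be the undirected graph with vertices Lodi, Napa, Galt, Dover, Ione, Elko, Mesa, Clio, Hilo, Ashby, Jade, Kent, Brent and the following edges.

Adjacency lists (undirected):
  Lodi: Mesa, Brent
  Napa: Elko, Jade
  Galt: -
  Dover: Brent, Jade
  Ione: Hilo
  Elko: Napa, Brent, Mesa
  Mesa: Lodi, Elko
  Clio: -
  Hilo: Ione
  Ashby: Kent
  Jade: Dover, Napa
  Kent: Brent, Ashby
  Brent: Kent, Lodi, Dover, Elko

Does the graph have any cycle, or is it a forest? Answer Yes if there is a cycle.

DFS, tracking each vertex's parent; an edge to a visited non-parent vertex closes a cycle.
Start from Jade:
visit Jade (parent –)
  visit Dover (parent Jade)
    visit Brent (parent Dover)
      visit Kent (parent Brent)
        Kent–Brent: parent, skip
        visit Ashby (parent Kent)
          Ashby–Kent: parent, skip
      visit Lodi (parent Brent)
        visit Mesa (parent Lodi)
          Mesa–Lodi: parent, skip
          visit Elko (parent Mesa)
            visit Napa (parent Elko)
              Napa–Elko: parent, skip
              Napa–Jade: Jade visited and ≠ parent → cycle
Cycle: Jade – Dover – Brent – Lodi – Mesa – Elko – Napa – Jade.

Yes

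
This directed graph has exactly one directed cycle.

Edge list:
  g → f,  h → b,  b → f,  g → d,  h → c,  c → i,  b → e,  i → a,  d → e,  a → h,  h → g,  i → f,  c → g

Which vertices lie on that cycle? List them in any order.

a, c, h, i

DFS with gray/black marking from i:
i gray
  a gray
    h gray
      c gray
        g gray
          f gray
          f black
          d gray
            e gray
            e black
          d black
        g black
        c→i: i is gray → back edge
Back edge closes the cycle i → a → h → c → i; its vertices are {a, c, h, i}.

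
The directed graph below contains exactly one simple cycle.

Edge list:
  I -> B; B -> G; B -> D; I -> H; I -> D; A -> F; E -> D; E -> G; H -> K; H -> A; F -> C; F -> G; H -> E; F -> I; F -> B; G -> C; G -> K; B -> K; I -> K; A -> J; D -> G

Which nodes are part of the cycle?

DFS with gray/black marking from H:
H gray
  K gray
  K black
  A gray
    F gray
      C gray
      C black
      I gray
        I→H: H is gray → back edge
Back edge closes the cycle H → A → F → I → H; its vertices are {A, F, H, I}.

A, F, H, I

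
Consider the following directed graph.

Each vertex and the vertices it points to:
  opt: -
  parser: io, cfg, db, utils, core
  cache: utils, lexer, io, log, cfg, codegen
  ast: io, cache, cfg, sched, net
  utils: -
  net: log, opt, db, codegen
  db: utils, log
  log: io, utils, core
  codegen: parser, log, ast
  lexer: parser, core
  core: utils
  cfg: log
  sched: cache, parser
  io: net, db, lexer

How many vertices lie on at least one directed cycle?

A vertex is on a directed cycle iff it belongs to a strongly connected component of size ≥ 2 (or has a self-loop).
The vertices on cycles are {db, io, ast, cfg, log, net, cache, lexer, sched, parser, codegen} — 11 in total.

11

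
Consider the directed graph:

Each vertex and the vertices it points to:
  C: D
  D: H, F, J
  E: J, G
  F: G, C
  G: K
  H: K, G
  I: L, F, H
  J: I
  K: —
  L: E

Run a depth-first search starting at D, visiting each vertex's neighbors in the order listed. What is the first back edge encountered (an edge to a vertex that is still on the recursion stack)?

C->D

DFS from D (visiting each vertex's neighbors in the order listed); mark gray on enter, black on exit:
D gray
  H gray
    K gray
    K black
    G gray
      G→K: K black — skip
    G black
  H black
  F gray
    F→G: G black — skip
    C gray
      C→D: D is gray → back edge
First back edge: C → D.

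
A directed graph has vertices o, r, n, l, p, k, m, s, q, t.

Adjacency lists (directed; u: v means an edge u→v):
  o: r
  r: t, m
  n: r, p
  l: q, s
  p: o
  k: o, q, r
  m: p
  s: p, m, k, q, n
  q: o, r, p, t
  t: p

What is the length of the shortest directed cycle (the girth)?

4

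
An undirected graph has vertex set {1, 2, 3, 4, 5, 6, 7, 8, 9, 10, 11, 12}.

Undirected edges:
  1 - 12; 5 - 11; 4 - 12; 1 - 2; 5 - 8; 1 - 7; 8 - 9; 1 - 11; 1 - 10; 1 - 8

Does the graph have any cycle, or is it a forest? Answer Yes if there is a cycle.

DFS, tracking each vertex's parent; an edge to a visited non-parent vertex closes a cycle.
Start from 12:
visit 12 (parent –)
  visit 1 (parent 12)
    visit 10 (parent 1)
      10–1: parent, skip
    1–12: parent, skip
    visit 11 (parent 1)
      11–1: parent, skip
      visit 5 (parent 11)
        5–11: parent, skip
        visit 8 (parent 5)
          8–5: parent, skip
          8–1: 1 visited and ≠ parent → cycle
Cycle: 1 – 11 – 5 – 8 – 1.

Yes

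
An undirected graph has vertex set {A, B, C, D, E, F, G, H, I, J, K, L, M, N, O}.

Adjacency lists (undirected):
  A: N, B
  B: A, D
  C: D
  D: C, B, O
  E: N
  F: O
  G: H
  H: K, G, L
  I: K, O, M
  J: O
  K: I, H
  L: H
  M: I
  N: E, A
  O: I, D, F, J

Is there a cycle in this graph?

No

DFS, tracking each vertex's parent; an edge to a visited non-parent vertex closes a cycle.
Start from G:
visit G (parent –)
  visit H (parent G)
    visit K (parent H)
      visit I (parent K)
        I–K: parent, skip
        visit O (parent I)
          O–I: parent, skip
          visit D (parent O)
            visit C (parent D)
              C–D: parent, skip
            visit B (parent D)
              visit A (parent B)
                visit N (parent A)
                  visit E (parent N)
                    E–N: parent, skip
                  N–A: parent, skip
                A–B: parent, skip
              B–D: parent, skip
            D–O: parent, skip
          visit F (parent O)
            F–O: parent, skip
          visit J (parent O)
            J–O: parent, skip
        visit M (parent I)
          M–I: parent, skip
      K–H: parent, skip
    H–G: parent, skip
    visit L (parent H)
      L–H: parent, skip
No non-parent visited neighbor found — the graph is a forest.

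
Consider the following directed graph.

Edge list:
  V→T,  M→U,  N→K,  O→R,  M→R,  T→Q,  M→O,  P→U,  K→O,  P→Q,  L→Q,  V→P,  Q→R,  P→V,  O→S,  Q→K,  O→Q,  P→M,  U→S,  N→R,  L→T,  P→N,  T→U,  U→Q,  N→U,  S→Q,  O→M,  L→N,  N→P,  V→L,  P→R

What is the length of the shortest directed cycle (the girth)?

2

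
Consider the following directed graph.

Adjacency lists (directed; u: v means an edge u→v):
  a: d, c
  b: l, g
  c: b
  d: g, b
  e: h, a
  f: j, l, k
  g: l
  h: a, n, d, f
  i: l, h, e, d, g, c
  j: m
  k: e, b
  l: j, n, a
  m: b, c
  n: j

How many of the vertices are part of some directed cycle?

A vertex is on a directed cycle iff it belongs to a strongly connected component of size ≥ 2 (or has a self-loop).
The vertices on cycles are {a, b, c, d, e, f, g, h, j, k, l, m, n} — 13 in total.

13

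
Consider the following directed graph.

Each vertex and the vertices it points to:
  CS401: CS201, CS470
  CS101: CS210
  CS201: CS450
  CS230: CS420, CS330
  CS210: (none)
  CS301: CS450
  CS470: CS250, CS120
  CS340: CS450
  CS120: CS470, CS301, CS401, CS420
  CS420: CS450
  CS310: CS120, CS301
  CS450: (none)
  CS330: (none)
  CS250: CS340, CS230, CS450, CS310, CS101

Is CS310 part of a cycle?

Yes

CS310 is on a cycle iff CS310 can reach itself via ≥1 edge.
CS310 → CS120 → CS470 → CS250 → CS310 — yes.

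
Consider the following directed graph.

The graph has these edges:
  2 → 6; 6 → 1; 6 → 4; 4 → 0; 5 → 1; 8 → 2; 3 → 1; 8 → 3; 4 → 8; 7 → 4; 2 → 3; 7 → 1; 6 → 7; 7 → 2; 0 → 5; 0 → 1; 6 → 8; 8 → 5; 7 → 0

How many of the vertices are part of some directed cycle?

5

A vertex is on a directed cycle iff it belongs to a strongly connected component of size ≥ 2 (or has a self-loop).
The vertices on cycles are {2, 4, 6, 7, 8} — 5 in total.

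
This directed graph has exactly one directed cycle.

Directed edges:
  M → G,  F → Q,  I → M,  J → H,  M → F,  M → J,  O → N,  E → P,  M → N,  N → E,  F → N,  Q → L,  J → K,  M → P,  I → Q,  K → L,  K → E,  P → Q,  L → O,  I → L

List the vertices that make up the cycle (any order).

E, L, N, O, P, Q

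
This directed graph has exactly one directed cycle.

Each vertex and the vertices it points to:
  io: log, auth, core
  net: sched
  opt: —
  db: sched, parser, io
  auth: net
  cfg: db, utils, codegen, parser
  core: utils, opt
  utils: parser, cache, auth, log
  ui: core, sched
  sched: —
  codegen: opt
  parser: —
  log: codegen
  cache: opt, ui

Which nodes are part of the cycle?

ui, core, cache, utils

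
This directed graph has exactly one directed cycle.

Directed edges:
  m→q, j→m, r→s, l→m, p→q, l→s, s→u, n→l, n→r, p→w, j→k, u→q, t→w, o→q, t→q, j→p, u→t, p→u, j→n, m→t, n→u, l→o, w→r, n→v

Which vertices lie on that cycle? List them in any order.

r, s, t, u, w

DFS with gray/black marking from r:
r gray
  s gray
    u gray
      t gray
        q gray
        q black
        w gray
          w→r: r is gray → back edge
Back edge closes the cycle r → s → u → t → w → r; its vertices are {r, s, t, u, w}.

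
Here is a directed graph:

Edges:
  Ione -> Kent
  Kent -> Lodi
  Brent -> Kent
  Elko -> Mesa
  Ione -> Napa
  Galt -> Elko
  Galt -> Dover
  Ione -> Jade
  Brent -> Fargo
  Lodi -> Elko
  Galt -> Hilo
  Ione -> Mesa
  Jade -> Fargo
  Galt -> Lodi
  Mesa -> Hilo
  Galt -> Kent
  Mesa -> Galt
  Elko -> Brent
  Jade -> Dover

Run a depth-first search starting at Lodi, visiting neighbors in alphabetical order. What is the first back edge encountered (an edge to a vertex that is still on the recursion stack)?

Kent->Lodi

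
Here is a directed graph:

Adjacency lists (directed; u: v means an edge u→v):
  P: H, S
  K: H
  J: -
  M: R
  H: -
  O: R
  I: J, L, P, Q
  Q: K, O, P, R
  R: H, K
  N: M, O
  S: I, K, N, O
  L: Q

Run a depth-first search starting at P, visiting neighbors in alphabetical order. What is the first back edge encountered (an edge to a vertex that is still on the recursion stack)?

Q->P

DFS from P (visiting neighbors in alphabetical order); mark gray on enter, black on exit:
P gray
  H gray
  H black
  S gray
    I gray
      J gray
      J black
      L gray
        Q gray
          K gray
            K→H: H black — skip
          K black
          O gray
            R gray
              R→H: H black — skip
              R→K: K black — skip
            R black
          O black
          Q→P: P is gray → back edge
First back edge: Q → P.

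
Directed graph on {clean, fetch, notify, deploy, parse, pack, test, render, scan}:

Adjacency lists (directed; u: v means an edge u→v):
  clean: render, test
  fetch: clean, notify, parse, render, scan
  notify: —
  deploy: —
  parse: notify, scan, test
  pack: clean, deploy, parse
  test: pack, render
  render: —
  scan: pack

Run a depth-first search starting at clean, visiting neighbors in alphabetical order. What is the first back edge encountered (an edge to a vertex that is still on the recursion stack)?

pack→clean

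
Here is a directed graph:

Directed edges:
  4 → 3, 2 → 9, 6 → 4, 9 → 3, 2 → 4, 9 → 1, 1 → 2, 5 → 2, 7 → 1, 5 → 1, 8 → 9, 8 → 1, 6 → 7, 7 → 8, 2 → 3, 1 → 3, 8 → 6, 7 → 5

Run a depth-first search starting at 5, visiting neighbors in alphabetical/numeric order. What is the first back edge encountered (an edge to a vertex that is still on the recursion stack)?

DFS from 5 (visiting neighbors in alphabetical/numeric order); mark gray on enter, black on exit:
5 gray
  1 gray
    2 gray
      3 gray
      3 black
      4 gray
        4→3: 3 black — skip
      4 black
      9 gray
        9→1: 1 is gray → back edge
First back edge: 9 → 1.

9→1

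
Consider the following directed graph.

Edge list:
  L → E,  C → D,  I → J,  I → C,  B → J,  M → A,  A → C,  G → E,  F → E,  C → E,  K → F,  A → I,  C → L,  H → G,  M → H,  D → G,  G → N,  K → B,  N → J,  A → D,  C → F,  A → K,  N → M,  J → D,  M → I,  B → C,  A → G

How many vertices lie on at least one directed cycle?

11

A vertex is on a directed cycle iff it belongs to a strongly connected component of size ≥ 2 (or has a self-loop).
The vertices on cycles are {A, B, C, D, G, H, I, J, K, M, N} — 11 in total.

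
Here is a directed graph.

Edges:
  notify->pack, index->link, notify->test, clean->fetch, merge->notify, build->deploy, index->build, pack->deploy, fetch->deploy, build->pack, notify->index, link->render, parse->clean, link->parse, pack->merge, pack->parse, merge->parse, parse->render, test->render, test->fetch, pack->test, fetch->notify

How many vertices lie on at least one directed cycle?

10

A vertex is on a directed cycle iff it belongs to a strongly connected component of size ≥ 2 (or has a self-loop).
The vertices on cycles are {link, pack, test, build, clean, fetch, index, merge, parse, notify} — 10 in total.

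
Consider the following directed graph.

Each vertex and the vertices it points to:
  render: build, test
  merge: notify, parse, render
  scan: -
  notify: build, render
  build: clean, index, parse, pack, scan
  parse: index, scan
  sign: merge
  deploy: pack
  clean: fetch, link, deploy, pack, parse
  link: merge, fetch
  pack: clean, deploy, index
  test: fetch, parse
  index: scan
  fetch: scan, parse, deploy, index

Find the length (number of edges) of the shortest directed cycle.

2

For each vertex v, BFS finds the shortest path from v back to v.
The shortest such closed walk is clean → pack → clean, length 2.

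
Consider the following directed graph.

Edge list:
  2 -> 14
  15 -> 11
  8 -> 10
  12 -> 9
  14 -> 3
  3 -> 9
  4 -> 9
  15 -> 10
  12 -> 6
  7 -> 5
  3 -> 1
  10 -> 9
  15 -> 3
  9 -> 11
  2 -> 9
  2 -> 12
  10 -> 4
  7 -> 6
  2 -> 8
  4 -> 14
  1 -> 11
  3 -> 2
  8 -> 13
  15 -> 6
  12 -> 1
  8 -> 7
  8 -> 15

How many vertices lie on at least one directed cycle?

A vertex is on a directed cycle iff it belongs to a strongly connected component of size ≥ 2 (or has a self-loop).
The vertices on cycles are {2, 3, 4, 8, 10, 14, 15} — 7 in total.

7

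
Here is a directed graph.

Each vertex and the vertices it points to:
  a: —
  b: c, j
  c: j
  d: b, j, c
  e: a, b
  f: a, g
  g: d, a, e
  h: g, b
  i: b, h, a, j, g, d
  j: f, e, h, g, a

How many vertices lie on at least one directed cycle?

8

A vertex is on a directed cycle iff it belongs to a strongly connected component of size ≥ 2 (or has a self-loop).
The vertices on cycles are {b, c, d, e, f, g, h, j} — 8 in total.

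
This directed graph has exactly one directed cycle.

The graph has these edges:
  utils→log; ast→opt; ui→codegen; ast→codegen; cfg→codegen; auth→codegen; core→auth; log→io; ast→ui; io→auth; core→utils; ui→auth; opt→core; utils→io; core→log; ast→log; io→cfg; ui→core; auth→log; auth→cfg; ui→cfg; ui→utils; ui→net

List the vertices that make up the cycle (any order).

io, log, auth

DFS with gray/black marking from auth:
auth gray
  codegen gray
  codegen black
  log gray
    io gray
      io→auth: auth is gray → back edge
Back edge closes the cycle auth → log → io → auth; its vertices are {io, log, auth}.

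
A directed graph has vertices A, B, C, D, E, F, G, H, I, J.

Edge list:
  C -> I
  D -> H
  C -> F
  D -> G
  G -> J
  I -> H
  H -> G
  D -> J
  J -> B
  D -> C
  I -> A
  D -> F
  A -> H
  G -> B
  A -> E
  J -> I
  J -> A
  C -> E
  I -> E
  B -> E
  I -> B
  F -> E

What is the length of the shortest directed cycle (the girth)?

4

For each vertex v, BFS finds the shortest path from v back to v.
The shortest such closed walk is J → I → H → G → J, length 4.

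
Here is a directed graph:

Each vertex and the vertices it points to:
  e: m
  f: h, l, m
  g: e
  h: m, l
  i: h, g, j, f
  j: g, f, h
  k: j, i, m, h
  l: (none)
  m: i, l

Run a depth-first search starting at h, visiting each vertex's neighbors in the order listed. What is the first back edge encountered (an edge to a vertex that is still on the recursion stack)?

i->h

DFS from h (visiting each vertex's neighbors in the order listed); mark gray on enter, black on exit:
h gray
  m gray
    i gray
      i→h: h is gray → back edge
First back edge: i → h.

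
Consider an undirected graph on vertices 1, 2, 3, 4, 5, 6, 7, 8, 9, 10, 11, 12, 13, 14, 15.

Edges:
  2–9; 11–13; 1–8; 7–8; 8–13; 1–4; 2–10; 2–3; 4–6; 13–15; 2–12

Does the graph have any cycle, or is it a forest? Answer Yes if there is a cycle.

No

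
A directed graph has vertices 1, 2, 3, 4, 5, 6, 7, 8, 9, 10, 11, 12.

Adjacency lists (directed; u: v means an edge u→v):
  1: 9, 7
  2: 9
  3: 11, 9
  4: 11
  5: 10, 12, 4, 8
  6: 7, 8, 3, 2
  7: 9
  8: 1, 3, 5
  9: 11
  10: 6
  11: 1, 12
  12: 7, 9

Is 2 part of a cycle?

2 lies on a cycle iff there is a path from 2 back to itself.
Exploring from 2, it never reaches itself; equivalently, its strongly connected component is a singleton.

No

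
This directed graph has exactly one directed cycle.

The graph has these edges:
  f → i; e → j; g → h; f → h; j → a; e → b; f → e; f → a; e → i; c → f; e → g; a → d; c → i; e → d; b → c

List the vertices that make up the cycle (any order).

DFS with gray/black marking from e:
e gray
  d gray
  d black
  g gray
    h gray
    h black
  g black
  i gray
  i black
  j gray
    a gray
      a→d: d black — skip
    a black
  j black
  b gray
    c gray
      c→i: i black — skip
      f gray
        f→i: i black — skip
        f→a: a black — skip
        f→e: e is gray → back edge
Back edge closes the cycle e → b → c → f → e; its vertices are {b, c, e, f}.

b, c, e, f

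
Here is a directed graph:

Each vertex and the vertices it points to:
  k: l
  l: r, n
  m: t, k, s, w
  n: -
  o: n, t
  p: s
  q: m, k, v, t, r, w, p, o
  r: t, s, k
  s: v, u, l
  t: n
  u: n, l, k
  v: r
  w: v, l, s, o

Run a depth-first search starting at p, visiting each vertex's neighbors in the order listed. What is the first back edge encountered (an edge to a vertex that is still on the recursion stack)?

DFS from p (visiting each vertex's neighbors in the order listed); mark gray on enter, black on exit:
p gray
  s gray
    v gray
      r gray
        t gray
          n gray
          n black
        t black
        r→s: s is gray → back edge
First back edge: r → s.

r->s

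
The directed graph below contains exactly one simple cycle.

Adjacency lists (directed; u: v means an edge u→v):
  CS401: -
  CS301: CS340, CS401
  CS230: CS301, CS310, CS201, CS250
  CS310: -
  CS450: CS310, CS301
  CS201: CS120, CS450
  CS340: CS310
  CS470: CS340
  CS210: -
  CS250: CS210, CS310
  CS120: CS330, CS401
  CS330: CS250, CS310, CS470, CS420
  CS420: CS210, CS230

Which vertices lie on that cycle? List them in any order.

CS120, CS201, CS230, CS330, CS420

DFS with gray/black marking from CS230:
CS230 gray
  CS301 gray
    CS340 gray
      CS310 gray
      CS310 black
    CS340 black
    CS401 gray
    CS401 black
  CS301 black
  CS230→CS310: CS310 black — skip
  CS201 gray
    CS120 gray
      CS330 gray
        CS250 gray
          CS210 gray
          CS210 black
          CS250→CS310: CS310 black — skip
        CS250 black
        CS330→CS310: CS310 black — skip
        CS470 gray
          CS470→CS340: CS340 black — skip
        CS470 black
        CS420 gray
          CS420→CS210: CS210 black — skip
          CS420→CS230: CS230 is gray → back edge
Back edge closes the cycle CS230 → CS201 → CS120 → CS330 → CS420 → CS230; its vertices are {CS120, CS201, CS230, CS330, CS420}.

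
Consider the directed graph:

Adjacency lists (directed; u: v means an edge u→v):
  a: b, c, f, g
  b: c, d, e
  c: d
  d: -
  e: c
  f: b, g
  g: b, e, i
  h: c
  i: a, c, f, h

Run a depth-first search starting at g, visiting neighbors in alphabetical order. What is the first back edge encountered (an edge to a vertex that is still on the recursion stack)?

f→g

DFS from g (visiting neighbors in alphabetical order); mark gray on enter, black on exit:
g gray
  b gray
    c gray
      d gray
      d black
    c black
    b→d: d black — skip
    e gray
      e→c: c black — skip
    e black
  b black
  g→e: e black — skip
  i gray
    a gray
      a→b: b black — skip
      a→c: c black — skip
      f gray
        f→b: b black — skip
        f→g: g is gray → back edge
First back edge: f → g.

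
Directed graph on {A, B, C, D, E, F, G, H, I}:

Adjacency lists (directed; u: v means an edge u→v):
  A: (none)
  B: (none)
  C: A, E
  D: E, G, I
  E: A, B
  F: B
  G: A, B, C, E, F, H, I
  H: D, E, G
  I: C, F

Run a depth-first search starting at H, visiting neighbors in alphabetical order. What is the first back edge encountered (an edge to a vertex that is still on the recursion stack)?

DFS from H (visiting neighbors in alphabetical order); mark gray on enter, black on exit:
H gray
  D gray
    E gray
      A gray
      A black
      B gray
      B black
    E black
    G gray
      G→A: A black — skip
      G→B: B black — skip
      C gray
        C→A: A black — skip
        C→E: E black — skip
      C black
      G→E: E black — skip
      F gray
        F→B: B black — skip
      F black
      G→H: H is gray → back edge
First back edge: G → H.

G->H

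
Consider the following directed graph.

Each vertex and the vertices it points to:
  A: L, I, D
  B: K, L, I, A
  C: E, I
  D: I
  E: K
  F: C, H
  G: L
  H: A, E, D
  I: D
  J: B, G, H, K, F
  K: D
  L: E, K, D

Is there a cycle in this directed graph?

Yes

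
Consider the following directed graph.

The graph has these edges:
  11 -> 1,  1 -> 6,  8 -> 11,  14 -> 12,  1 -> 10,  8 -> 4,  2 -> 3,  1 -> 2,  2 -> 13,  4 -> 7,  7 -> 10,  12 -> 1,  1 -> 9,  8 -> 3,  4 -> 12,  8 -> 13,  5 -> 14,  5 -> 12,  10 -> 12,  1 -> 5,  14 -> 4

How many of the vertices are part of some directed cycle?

7

A vertex is on a directed cycle iff it belongs to a strongly connected component of size ≥ 2 (or has a self-loop).
The vertices on cycles are {1, 4, 5, 7, 10, 12, 14} — 7 in total.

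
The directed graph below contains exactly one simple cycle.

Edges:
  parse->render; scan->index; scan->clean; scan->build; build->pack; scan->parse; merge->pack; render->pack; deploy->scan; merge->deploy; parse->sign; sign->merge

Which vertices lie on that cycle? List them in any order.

DFS with gray/black marking from deploy:
deploy gray
  scan gray
    build gray
      pack gray
      pack black
    build black
    clean gray
    clean black
    index gray
    index black
    parse gray
      render gray
        render→pack: pack black — skip
      render black
      sign gray
        merge gray
          merge→deploy: deploy is gray → back edge
Back edge closes the cycle deploy → scan → parse → sign → merge → deploy; its vertices are {scan, sign, merge, parse, deploy}.

scan, sign, merge, parse, deploy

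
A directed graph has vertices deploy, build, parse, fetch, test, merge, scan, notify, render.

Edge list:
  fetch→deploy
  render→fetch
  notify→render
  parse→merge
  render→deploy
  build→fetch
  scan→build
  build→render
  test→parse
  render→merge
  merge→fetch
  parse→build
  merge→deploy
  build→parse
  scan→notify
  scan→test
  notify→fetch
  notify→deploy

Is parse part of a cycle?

parse is on a cycle iff parse can reach itself via ≥1 edge.
parse → build → parse — yes.

Yes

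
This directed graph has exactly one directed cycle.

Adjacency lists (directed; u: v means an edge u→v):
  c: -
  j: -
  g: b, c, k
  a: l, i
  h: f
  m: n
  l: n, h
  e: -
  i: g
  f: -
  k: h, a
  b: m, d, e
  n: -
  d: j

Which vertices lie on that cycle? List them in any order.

DFS with gray/black marking from g:
g gray
  b gray
    m gray
      n gray
      n black
    m black
    d gray
      j gray
      j black
    d black
    e gray
    e black
  b black
  c gray
  c black
  k gray
    h gray
      f gray
      f black
    h black
    a gray
      l gray
        l→n: n black — skip
        l→h: h black — skip
      l black
      i gray
        i→g: g is gray → back edge
Back edge closes the cycle g → k → a → i → g; its vertices are {a, g, i, k}.

a, g, i, k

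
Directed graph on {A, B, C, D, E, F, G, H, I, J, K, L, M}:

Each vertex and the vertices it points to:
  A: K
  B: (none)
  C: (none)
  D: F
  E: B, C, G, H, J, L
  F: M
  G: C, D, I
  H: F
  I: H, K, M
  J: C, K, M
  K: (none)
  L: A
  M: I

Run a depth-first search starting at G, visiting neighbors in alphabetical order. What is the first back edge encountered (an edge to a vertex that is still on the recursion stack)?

DFS from G (visiting neighbors in alphabetical order); mark gray on enter, black on exit:
G gray
  C gray
  C black
  D gray
    F gray
      M gray
        I gray
          H gray
            H→F: F is gray → back edge
First back edge: H → F.

H→F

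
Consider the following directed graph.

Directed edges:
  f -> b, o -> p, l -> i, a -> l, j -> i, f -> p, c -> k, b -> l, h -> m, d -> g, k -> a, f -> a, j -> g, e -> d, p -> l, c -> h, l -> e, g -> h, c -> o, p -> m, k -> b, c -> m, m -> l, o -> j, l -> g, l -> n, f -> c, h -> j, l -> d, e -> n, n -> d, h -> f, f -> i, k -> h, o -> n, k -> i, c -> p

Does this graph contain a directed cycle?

Yes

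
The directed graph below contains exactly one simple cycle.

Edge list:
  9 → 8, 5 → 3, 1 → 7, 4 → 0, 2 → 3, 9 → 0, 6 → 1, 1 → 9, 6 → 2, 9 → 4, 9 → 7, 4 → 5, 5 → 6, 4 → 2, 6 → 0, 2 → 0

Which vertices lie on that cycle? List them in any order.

1, 4, 5, 6, 9

DFS with gray/black marking from 1:
1 gray
  7 gray
  7 black
  9 gray
    4 gray
      0 gray
      0 black
      2 gray
        3 gray
        3 black
        2→0: 0 black — skip
      2 black
      5 gray
        6 gray
          6→0: 0 black — skip
          6→2: 2 black — skip
          6→1: 1 is gray → back edge
Back edge closes the cycle 1 → 9 → 4 → 5 → 6 → 1; its vertices are {1, 4, 5, 6, 9}.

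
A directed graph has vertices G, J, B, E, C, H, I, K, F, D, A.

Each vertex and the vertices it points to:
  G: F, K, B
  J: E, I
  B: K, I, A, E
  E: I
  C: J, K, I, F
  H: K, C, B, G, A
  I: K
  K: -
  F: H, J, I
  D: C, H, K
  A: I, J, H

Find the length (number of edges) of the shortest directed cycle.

For each vertex v, BFS finds the shortest path from v back to v.
The shortest such closed walk is H → A → H, length 2.

2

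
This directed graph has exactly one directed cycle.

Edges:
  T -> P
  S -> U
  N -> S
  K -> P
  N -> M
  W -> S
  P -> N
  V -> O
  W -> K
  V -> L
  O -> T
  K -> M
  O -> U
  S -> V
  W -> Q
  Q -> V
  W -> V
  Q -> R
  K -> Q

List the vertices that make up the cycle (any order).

N, O, P, S, T, V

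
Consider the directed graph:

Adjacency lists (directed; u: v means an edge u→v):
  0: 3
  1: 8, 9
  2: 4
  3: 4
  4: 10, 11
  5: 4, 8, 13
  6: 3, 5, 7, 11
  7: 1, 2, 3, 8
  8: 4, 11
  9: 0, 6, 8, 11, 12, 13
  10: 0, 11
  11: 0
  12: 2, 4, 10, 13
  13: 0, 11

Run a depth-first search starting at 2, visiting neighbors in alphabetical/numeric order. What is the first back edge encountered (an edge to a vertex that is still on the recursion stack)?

3→4

DFS from 2 (visiting neighbors in alphabetical/numeric order); mark gray on enter, black on exit:
2 gray
  4 gray
    10 gray
      0 gray
        3 gray
          3→4: 4 is gray → back edge
First back edge: 3 → 4.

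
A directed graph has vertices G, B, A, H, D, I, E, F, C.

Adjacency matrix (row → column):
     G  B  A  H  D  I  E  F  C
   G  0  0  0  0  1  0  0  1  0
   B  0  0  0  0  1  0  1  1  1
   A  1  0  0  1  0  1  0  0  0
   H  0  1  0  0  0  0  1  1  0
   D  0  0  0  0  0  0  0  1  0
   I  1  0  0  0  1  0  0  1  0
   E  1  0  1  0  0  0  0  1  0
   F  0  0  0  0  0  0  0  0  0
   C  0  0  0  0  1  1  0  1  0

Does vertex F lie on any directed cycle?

No

F lies on a cycle iff there is a path from F back to itself.
Exploring from F, it never reaches itself; equivalently, its strongly connected component is a singleton.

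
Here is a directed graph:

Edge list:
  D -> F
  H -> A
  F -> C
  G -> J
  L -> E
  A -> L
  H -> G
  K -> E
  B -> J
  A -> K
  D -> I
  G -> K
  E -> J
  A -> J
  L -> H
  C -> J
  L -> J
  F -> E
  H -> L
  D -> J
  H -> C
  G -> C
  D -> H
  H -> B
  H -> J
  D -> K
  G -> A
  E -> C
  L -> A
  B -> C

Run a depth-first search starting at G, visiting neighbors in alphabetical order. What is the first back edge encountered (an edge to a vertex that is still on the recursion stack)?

DFS from G (visiting neighbors in alphabetical order); mark gray on enter, black on exit:
G gray
  A gray
    J gray
    J black
    K gray
      E gray
        C gray
          C→J: J black — skip
        C black
        E→J: J black — skip
      E black
    K black
    L gray
      L→A: A is gray → back edge
First back edge: L → A.

L->A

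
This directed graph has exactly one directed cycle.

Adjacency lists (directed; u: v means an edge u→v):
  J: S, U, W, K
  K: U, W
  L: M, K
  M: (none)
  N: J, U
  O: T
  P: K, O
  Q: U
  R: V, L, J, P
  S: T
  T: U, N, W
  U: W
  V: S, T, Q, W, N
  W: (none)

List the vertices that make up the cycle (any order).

DFS with gray/black marking from N:
N gray
  J gray
    S gray
      T gray
        U gray
          W gray
          W black
        U black
        T→N: N is gray → back edge
Back edge closes the cycle N → J → S → T → N; its vertices are {J, N, S, T}.

J, N, S, T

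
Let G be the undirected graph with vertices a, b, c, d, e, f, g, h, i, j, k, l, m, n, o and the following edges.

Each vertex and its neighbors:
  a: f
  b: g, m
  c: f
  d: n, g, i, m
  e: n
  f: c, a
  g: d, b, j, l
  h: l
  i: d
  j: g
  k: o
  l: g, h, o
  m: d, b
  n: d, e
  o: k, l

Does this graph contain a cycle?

Yes

DFS, tracking each vertex's parent; an edge to a visited non-parent vertex closes a cycle.
Start from d:
visit d (parent –)
  visit n (parent d)
    n–d: parent, skip
    visit e (parent n)
      e–n: parent, skip
  visit g (parent d)
    g–d: parent, skip
    visit b (parent g)
      b–g: parent, skip
      visit m (parent b)
        m–d: d visited and ≠ parent → cycle
Cycle: d – g – b – m – d.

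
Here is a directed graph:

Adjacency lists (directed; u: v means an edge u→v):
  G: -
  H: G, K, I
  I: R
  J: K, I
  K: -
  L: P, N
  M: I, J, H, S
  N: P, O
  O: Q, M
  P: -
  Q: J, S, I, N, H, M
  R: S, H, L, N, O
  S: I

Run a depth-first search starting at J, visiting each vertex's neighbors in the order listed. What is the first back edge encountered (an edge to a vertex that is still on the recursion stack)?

S→I

DFS from J (visiting each vertex's neighbors in the order listed); mark gray on enter, black on exit:
J gray
  K gray
  K black
  I gray
    R gray
      S gray
        S→I: I is gray → back edge
First back edge: S → I.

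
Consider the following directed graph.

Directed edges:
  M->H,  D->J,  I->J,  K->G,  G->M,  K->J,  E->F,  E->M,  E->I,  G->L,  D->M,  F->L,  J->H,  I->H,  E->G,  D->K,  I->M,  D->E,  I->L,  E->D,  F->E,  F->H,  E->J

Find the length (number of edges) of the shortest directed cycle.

For each vertex v, BFS finds the shortest path from v back to v.
The shortest such closed walk is E → D → E, length 2.

2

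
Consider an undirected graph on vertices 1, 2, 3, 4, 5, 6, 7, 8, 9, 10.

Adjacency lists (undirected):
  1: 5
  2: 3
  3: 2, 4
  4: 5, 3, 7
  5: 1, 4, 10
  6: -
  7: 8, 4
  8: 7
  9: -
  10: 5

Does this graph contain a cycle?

No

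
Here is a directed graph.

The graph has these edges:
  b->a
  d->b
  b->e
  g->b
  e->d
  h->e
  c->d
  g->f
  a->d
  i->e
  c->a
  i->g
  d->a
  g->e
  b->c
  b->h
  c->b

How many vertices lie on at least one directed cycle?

6

A vertex is on a directed cycle iff it belongs to a strongly connected component of size ≥ 2 (or has a self-loop).
The vertices on cycles are {a, b, c, d, e, h} — 6 in total.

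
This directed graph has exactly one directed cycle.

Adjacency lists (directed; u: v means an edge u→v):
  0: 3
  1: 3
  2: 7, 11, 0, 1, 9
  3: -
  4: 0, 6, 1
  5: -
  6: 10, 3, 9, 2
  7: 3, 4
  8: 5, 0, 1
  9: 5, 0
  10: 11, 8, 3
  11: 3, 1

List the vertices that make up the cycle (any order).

2, 4, 6, 7

DFS with gray/black marking from 6:
6 gray
  10 gray
    11 gray
      3 gray
      3 black
      1 gray
        1→3: 3 black — skip
      1 black
    11 black
    8 gray
      5 gray
      5 black
      0 gray
        0→3: 3 black — skip
      0 black
      8→1: 1 black — skip
    8 black
    10→3: 3 black — skip
  10 black
  6→3: 3 black — skip
  9 gray
    9→5: 5 black — skip
    9→0: 0 black — skip
  9 black
  2 gray
    7 gray
      7→3: 3 black — skip
      4 gray
        4→0: 0 black — skip
        4→6: 6 is gray → back edge
Back edge closes the cycle 6 → 2 → 7 → 4 → 6; its vertices are {2, 4, 6, 7}.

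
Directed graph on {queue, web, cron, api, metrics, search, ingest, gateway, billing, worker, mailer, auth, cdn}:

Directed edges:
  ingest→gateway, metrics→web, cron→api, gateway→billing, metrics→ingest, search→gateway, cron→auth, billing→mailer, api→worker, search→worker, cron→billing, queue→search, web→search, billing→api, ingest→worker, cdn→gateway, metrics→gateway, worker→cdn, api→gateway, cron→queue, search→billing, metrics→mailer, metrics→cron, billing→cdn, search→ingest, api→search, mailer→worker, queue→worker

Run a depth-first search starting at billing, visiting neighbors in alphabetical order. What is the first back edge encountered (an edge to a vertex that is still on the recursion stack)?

DFS from billing (visiting neighbors in alphabetical order); mark gray on enter, black on exit:
billing gray
  api gray
    gateway gray
      gateway→billing: billing is gray → back edge
First back edge: gateway → billing.

gateway->billing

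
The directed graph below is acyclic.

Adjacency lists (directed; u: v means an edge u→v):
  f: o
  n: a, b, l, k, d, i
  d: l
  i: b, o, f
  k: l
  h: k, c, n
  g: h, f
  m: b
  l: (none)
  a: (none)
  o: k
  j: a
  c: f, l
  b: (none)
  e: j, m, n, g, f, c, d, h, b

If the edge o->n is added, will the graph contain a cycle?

Yes

Adding o→n creates a cycle iff n can already reach o.
Path from n: n → i → o.
So n → … → o → n is a cycle.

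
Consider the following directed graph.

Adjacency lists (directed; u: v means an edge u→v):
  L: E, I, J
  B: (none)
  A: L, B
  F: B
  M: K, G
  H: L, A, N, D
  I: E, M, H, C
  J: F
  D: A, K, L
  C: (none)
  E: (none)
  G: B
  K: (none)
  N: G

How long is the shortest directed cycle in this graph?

For each vertex v, BFS finds the shortest path from v back to v.
The shortest such closed walk is L → I → H → L, length 3.

3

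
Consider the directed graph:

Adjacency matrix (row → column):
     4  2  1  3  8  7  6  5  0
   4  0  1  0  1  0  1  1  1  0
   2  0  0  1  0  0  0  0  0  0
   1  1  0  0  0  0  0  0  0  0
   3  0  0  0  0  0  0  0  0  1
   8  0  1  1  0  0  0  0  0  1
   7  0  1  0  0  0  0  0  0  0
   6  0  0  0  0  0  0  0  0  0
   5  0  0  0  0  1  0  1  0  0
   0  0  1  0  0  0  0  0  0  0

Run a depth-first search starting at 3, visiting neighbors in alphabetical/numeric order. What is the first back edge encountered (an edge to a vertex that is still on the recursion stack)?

4->2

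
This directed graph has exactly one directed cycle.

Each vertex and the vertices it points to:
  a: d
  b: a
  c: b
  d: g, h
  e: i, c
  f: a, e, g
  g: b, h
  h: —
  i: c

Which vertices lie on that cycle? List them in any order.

DFS with gray/black marking from a:
a gray
  d gray
    g gray
      b gray
        b→a: a is gray → back edge
Back edge closes the cycle a → d → g → b → a; its vertices are {a, b, d, g}.

a, b, d, g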